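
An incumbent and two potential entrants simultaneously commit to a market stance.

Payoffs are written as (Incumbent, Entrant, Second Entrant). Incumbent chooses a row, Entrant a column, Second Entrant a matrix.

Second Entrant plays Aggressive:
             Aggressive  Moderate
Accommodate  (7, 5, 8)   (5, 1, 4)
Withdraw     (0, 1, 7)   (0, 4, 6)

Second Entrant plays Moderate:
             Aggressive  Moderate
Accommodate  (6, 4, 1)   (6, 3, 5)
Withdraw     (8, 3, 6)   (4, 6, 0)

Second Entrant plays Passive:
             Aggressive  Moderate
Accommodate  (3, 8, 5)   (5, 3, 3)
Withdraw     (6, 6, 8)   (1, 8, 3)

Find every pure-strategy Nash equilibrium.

Pure NE: (Accommodate, Aggressive, Aggressive)

Incumbent against (Aggressive, Aggressive): payoffs 7, 0 → best response Accommodate.
Incumbent against (Aggressive, Moderate): payoffs 6, 8 → best response Withdraw.
Incumbent against (Aggressive, Passive): payoffs 3, 6 → best response Withdraw.
Incumbent against (Moderate, Aggressive): payoffs 5, 0 → best response Accommodate.
Incumbent against (Moderate, Moderate): payoffs 6, 4 → best response Accommodate.
Incumbent against (Moderate, Passive): payoffs 5, 1 → best response Accommodate.
Entrant against (Accommodate, Aggressive): payoffs 5, 1 → best response Aggressive.
Entrant against (Accommodate, Moderate): payoffs 4, 3 → best response Aggressive.
Entrant against (Accommodate, Passive): payoffs 8, 3 → best response Aggressive.
Entrant against (Withdraw, Aggressive): payoffs 1, 4 → best response Moderate.
Entrant against (Withdraw, Moderate): payoffs 3, 6 → best response Moderate.
Entrant against (Withdraw, Passive): payoffs 6, 8 → best response Moderate.
Second Entrant against (Accommodate, Aggressive): payoffs 8, 1, 5 → best response Aggressive.
Second Entrant against (Accommodate, Moderate): payoffs 4, 5, 3 → best response Moderate.
Second Entrant against (Withdraw, Aggressive): payoffs 7, 6, 8 → best response Passive.
Second Entrant against (Withdraw, Moderate): payoffs 6, 0, 3 → best response Aggressive.
Mutual best responses: (Accommodate, Aggressive, Aggressive).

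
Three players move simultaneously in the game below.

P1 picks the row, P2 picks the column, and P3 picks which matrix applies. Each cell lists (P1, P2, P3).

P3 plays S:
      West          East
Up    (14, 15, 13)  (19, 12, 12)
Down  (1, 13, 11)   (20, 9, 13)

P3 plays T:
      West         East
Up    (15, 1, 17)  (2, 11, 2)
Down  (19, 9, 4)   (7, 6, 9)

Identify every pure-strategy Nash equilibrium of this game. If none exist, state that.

P1 against (West, S): payoffs 14, 1 → best response Up.
P1 against (West, T): payoffs 15, 19 → best response Down.
P1 against (East, S): payoffs 19, 20 → best response Down.
P1 against (East, T): payoffs 2, 7 → best response Down.
P2 against (Up, S): payoffs 15, 12 → best response West.
P2 against (Up, T): payoffs 1, 11 → best response East.
P2 against (Down, S): payoffs 13, 9 → best response West.
P2 against (Down, T): payoffs 9, 6 → best response West.
P3 against (Up, West): payoffs 13, 17 → best response T.
P3 against (Up, East): payoffs 12, 2 → best response S.
P3 against (Down, West): payoffs 11, 4 → best response S.
P3 against (Down, East): payoffs 13, 9 → best response S.
No profile is a mutual best response for all players.

none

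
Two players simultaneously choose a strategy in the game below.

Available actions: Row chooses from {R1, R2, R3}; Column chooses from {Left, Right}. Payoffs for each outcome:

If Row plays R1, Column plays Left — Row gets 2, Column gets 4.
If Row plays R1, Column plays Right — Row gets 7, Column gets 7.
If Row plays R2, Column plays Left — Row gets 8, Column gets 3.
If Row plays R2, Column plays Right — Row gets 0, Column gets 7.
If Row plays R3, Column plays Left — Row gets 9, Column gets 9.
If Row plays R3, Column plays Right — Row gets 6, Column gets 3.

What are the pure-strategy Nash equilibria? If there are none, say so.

The pure Nash equilibria are (R1, Right) and (R3, Left).

For each strategy profile, look for a profitable unilateral deviation.
(R1, Left): Row can switch to R2 (2 → 8). Not NE.
(R1, Right): Row gets 7, best alternative 6; Column gets 7, best alternative 4. No profitable deviation — NE.
(R2, Left): Row can switch to R3 (8 → 9). Not NE.
(R2, Right): Row can switch to R1 (0 → 7). Not NE.
(R3, Left): Row gets 9, best alternative 8; Column gets 9, best alternative 3. No profitable deviation — NE.
(R3, Right): Row can switch to R1 (6 → 7). Not NE.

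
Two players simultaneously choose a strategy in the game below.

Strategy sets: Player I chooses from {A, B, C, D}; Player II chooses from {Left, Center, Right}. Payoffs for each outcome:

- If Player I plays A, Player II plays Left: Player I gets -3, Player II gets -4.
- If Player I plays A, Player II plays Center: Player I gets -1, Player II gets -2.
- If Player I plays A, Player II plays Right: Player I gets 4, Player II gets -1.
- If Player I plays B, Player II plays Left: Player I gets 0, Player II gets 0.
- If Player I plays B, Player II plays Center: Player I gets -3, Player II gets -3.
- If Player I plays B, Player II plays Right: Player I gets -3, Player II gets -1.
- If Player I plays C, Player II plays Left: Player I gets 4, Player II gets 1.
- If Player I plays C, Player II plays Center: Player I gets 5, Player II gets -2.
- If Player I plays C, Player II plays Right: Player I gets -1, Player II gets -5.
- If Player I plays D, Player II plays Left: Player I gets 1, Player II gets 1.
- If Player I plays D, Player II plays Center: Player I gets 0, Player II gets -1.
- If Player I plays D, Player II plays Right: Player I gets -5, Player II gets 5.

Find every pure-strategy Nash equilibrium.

Pure-strategy Nash equilibria: (A, Right), (C, Left)

Player I against Left: payoffs -3, 0, 4, 1 → best response C.
Player I against Center: payoffs -1, -3, 5, 0 → best response C.
Player I against Right: payoffs 4, -3, -1, -5 → best response A.
Player II against A: payoffs -4, -2, -1 → best response Right.
Player II against B: payoffs 0, -3, -1 → best response Left.
Player II against C: payoffs 1, -2, -5 → best response Left.
Player II against D: payoffs 1, -1, 5 → best response Right.
Mutual best responses: (A, Right); (C, Left).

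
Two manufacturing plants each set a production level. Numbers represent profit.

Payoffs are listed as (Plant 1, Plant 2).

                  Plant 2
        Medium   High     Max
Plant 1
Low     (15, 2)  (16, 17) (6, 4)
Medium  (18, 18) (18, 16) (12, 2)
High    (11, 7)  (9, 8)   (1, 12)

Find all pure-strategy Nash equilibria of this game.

Plant 1 against Medium: payoffs 15, 18, 11 → best response Medium.
Plant 1 against High: payoffs 16, 18, 9 → best response Medium.
Plant 1 against Max: payoffs 6, 12, 1 → best response Medium.
Plant 2 against Low: payoffs 2, 17, 4 → best response High.
Plant 2 against Medium: payoffs 18, 16, 2 → best response Medium.
Plant 2 against High: payoffs 7, 8, 12 → best response Max.
Mutual best responses: (Medium, Medium).

(Medium, Medium)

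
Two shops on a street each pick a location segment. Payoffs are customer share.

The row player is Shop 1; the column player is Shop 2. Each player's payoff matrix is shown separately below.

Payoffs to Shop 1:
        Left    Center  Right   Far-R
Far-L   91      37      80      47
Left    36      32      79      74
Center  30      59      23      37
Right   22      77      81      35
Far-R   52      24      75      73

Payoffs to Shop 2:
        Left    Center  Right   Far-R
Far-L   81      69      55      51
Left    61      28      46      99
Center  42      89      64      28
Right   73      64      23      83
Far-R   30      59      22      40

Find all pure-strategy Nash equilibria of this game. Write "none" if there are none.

(Far-L, Left): Shop 1 gets 91, best alternative 52; Shop 2 gets 81, best alternative 69. No profitable deviation — NE.
(Far-L, Center): Shop 1 can switch to Center (37 → 59). Not NE.
(Far-L, Right): Shop 1 can switch to Right (80 → 81). Not NE.
(Far-L, Far-R): Shop 1 can switch to Left (47 → 74). Not NE.
(Left, Left): Shop 1 can switch to Far-L (36 → 91). Not NE.
(Left, Center): Shop 1 can switch to Far-L (32 → 37). Not NE.
(Left, Right): Shop 1 can switch to Far-L (79 → 80). Not NE.
(Left, Far-R): Shop 1 gets 74, best alternative 73; Shop 2 gets 99, best alternative 61. No profitable deviation — NE.
(The remaining 12 profiles each have a profitable deviation by the same check.)

Pure-strategy Nash equilibria: (Far-L, Left), (Left, Far-R)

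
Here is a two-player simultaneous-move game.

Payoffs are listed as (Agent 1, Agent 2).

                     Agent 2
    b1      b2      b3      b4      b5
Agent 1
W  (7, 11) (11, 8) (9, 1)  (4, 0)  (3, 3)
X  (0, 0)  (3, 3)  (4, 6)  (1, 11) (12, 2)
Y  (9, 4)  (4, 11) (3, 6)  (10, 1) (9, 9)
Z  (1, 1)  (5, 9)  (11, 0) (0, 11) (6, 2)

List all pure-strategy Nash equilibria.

none

For each player, find the best response to each opponent profile; mutual best responses are the pure NE.
Agent 1 against b1: payoffs 7, 0, 9, 1 → best response Y.
Agent 1 against b2: payoffs 11, 3, 4, 5 → best response W.
Agent 1 against b3: payoffs 9, 4, 3, 11 → best response Z.
Agent 1 against b4: payoffs 4, 1, 10, 0 → best response Y.
Agent 1 against b5: payoffs 3, 12, 9, 6 → best response X.
Agent 2 against W: payoffs 11, 8, 1, 0, 3 → best response b1.
Agent 2 against X: payoffs 0, 3, 6, 11, 2 → best response b4.
Agent 2 against Y: payoffs 4, 11, 6, 1, 9 → best response b2.
Agent 2 against Z: payoffs 1, 9, 0, 11, 2 → best response b4.
No profile is a mutual best response for all players.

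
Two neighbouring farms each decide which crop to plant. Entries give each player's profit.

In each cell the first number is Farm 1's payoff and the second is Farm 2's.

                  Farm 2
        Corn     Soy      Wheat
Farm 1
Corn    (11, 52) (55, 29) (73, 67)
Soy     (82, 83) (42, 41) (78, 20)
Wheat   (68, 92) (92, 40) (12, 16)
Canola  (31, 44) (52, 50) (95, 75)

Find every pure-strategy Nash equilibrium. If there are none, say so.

Mark each player's best response to every combination of opponents' strategies; a profile where every player is best-responding is a pure Nash equilibrium.
Farm 1 against Corn: payoffs 11, 82, 68, 31 → best response Soy.
Farm 1 against Soy: payoffs 55, 42, 92, 52 → best response Wheat.
Farm 1 against Wheat: payoffs 73, 78, 12, 95 → best response Canola.
Farm 2 against Corn: payoffs 52, 29, 67 → best response Wheat.
Farm 2 against Soy: payoffs 83, 41, 20 → best response Corn.
Farm 2 against Wheat: payoffs 92, 40, 16 → best response Corn.
Farm 2 against Canola: payoffs 44, 50, 75 → best response Wheat.
Mutual best responses: (Soy, Corn); (Canola, Wheat).

Pure-strategy Nash equilibria: (Soy, Corn), (Canola, Wheat)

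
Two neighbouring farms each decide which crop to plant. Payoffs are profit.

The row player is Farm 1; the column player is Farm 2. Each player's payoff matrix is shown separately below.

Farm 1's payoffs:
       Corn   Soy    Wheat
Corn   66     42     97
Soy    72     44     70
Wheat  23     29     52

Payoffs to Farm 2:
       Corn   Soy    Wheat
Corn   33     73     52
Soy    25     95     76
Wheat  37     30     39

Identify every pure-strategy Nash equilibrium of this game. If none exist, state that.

For each strategy profile, look for a profitable unilateral deviation.
(Corn, Corn): Farm 1 can switch to Soy (66 → 72). Not NE.
(Corn, Soy): Farm 1 can switch to Soy (42 → 44). Not NE.
(Corn, Wheat): Farm 2 can switch to Soy (52 → 73). Not NE.
(Soy, Corn): Farm 2 can switch to Soy (25 → 95). Not NE.
(Soy, Soy): Farm 1 gets 44, best alternative 42; Farm 2 gets 95, best alternative 76. No profitable deviation — NE.
(Soy, Wheat): Farm 1 can switch to Corn (70 → 97). Not NE.
(Wheat, Corn): Farm 1 can switch to Corn (23 → 66). Not NE.
(Wheat, Soy): Farm 1 can switch to Corn (29 → 42). Not NE.
(Wheat, Wheat): Farm 1 can switch to Corn (52 → 97). Not NE.

(Soy, Soy)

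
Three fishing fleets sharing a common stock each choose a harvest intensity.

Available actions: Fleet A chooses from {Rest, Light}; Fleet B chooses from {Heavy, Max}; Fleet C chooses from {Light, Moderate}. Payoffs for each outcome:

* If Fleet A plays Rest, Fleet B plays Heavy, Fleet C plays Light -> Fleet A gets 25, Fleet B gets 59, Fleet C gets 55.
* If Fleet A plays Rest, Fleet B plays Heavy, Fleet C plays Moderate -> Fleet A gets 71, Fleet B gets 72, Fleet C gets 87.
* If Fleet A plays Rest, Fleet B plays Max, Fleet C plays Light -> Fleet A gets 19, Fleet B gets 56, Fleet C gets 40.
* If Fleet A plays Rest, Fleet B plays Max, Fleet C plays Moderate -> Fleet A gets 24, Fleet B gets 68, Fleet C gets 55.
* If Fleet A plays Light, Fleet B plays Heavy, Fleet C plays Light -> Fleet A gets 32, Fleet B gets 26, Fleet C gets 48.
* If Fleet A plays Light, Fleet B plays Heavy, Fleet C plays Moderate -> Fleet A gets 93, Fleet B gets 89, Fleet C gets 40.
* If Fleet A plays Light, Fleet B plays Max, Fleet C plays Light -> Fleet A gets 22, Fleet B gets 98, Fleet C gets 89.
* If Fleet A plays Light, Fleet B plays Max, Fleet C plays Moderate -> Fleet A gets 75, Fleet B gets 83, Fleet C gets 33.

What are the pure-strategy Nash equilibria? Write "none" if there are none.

(Light, Max, Light)

Fleet A against (Heavy, Light): payoffs 25, 32 → best response Light.
Fleet A against (Heavy, Moderate): payoffs 71, 93 → best response Light.
Fleet A against (Max, Light): payoffs 19, 22 → best response Light.
Fleet A against (Max, Moderate): payoffs 24, 75 → best response Light.
Fleet B against (Rest, Light): payoffs 59, 56 → best response Heavy.
Fleet B against (Rest, Moderate): payoffs 72, 68 → best response Heavy.
Fleet B against (Light, Light): payoffs 26, 98 → best response Max.
Fleet B against (Light, Moderate): payoffs 89, 83 → best response Heavy.
Fleet C against (Rest, Heavy): payoffs 55, 87 → best response Moderate.
Fleet C against (Rest, Max): payoffs 40, 55 → best response Moderate.
Fleet C against (Light, Heavy): payoffs 48, 40 → best response Light.
Fleet C against (Light, Max): payoffs 89, 33 → best response Light.
Mutual best responses: (Light, Max, Light).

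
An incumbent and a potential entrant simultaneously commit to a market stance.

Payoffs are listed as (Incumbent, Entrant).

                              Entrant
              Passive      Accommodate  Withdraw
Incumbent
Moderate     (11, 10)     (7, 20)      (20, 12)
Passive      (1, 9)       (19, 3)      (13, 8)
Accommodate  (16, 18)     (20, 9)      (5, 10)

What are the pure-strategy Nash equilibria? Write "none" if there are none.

Pure NE: (Accommodate, Passive)

Incumbent against Passive: payoffs 11, 1, 16 → best response Accommodate.
Incumbent against Accommodate: payoffs 7, 19, 20 → best response Accommodate.
Incumbent against Withdraw: payoffs 20, 13, 5 → best response Moderate.
Entrant against Moderate: payoffs 10, 20, 12 → best response Accommodate.
Entrant against Passive: payoffs 9, 3, 8 → best response Passive.
Entrant against Accommodate: payoffs 18, 9, 10 → best response Passive.
Mutual best responses: (Accommodate, Passive).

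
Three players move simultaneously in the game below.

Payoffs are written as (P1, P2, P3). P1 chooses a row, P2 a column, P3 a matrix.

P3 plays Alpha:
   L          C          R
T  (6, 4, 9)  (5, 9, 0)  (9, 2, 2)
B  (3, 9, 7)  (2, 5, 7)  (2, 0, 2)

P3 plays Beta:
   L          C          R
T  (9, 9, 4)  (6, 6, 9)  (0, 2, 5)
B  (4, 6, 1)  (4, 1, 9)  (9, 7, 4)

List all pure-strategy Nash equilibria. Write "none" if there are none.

(B, R, Beta)

For each player, find the best response to each opponent profile; mutual best responses are the pure NE.
P1 against (L, Alpha): payoffs 6, 3 → best response T.
P1 against (L, Beta): payoffs 9, 4 → best response T.
P1 against (C, Alpha): payoffs 5, 2 → best response T.
P1 against (C, Beta): payoffs 6, 4 → best response T.
P1 against (R, Alpha): payoffs 9, 2 → best response T.
P1 against (R, Beta): payoffs 0, 9 → best response B.
P2 against (T, Alpha): payoffs 4, 9, 2 → best response C.
P2 against (T, Beta): payoffs 9, 6, 2 → best response L.
P2 against (B, Alpha): payoffs 9, 5, 0 → best response L.
P2 against (B, Beta): payoffs 6, 1, 7 → best response R.
P3 against (T, L): payoffs 9, 4 → best response Alpha.
P3 against (T, C): payoffs 0, 9 → best response Beta.
P3 against (T, R): payoffs 2, 5 → best response Beta.
P3 against (B, L): payoffs 7, 1 → best response Alpha.
P3 against (B, C): payoffs 7, 9 → best response Beta.
P3 against (B, R): payoffs 2, 4 → best response Beta.
Mutual best responses: (B, R, Beta).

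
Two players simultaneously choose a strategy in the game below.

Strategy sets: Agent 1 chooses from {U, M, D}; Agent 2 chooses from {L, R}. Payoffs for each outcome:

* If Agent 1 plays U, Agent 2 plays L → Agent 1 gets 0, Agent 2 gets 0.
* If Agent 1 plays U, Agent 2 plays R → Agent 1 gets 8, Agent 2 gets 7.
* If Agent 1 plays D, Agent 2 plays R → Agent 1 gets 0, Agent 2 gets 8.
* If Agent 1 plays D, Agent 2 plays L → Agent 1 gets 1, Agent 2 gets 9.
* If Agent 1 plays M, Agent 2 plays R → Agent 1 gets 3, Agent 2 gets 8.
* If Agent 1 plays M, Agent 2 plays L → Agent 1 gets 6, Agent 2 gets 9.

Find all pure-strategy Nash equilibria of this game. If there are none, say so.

(U, L): Agent 1 can switch to M (0 → 6). Not NE.
(U, R): Agent 1 gets 8, best alternative 3; Agent 2 gets 7, best alternative 0. No profitable deviation — NE.
(M, L): Agent 1 gets 6, best alternative 1; Agent 2 gets 9, best alternative 8. No profitable deviation — NE.
(M, R): Agent 1 can switch to U (3 → 8). Not NE.
(D, L): Agent 1 can switch to M (1 → 6). Not NE.
(D, R): Agent 1 can switch to U (0 → 8). Not NE.

(U, R), (M, L)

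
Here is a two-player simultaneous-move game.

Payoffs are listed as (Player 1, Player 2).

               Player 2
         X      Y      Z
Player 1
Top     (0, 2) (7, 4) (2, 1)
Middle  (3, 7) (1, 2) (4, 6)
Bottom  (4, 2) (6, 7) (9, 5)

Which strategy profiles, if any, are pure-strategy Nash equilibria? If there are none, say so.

Pure NE: (Top, Y)

For each player, find the best response to each opponent profile; mutual best responses are the pure NE.
Player 1 against X: payoffs 0, 3, 4 → best response Bottom.
Player 1 against Y: payoffs 7, 1, 6 → best response Top.
Player 1 against Z: payoffs 2, 4, 9 → best response Bottom.
Player 2 against Top: payoffs 2, 4, 1 → best response Y.
Player 2 against Middle: payoffs 7, 2, 6 → best response X.
Player 2 against Bottom: payoffs 2, 7, 5 → best response Y.
Mutual best responses: (Top, Y).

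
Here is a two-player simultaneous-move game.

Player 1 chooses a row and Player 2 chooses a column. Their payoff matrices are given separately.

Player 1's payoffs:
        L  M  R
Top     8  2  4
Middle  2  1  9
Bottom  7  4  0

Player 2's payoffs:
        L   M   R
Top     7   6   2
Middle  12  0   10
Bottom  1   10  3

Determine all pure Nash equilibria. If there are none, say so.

For each strategy profile, look for a profitable unilateral deviation.
(Top, L): Player 1 gets 8, best alternative 7; Player 2 gets 7, best alternative 6. No profitable deviation — NE.
(Top, M): Player 1 can switch to Bottom (2 → 4). Not NE.
(Top, R): Player 1 can switch to Middle (4 → 9). Not NE.
(Middle, L): Player 1 can switch to Top (2 → 8). Not NE.
(Middle, M): Player 1 can switch to Top (1 → 2). Not NE.
(Middle, R): Player 2 can switch to L (10 → 12). Not NE.
(Bottom, L): Player 1 can switch to Top (7 → 8). Not NE.
(Bottom, M): Player 1 gets 4, best alternative 2; Player 2 gets 10, best alternative 3. No profitable deviation — NE.
(The remaining 1 profile has a profitable deviation by the same check.)

(Top, L); (Bottom, M)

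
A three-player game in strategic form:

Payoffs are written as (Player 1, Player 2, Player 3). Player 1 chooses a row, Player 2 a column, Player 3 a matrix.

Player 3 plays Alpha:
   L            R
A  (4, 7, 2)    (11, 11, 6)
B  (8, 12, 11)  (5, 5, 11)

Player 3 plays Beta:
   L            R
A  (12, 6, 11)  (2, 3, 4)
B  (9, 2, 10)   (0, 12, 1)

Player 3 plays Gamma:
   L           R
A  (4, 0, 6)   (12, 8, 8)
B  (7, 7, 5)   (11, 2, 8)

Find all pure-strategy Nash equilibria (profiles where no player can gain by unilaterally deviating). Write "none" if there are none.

(A, L, Beta); (A, R, Gamma); (B, L, Alpha)

(A, L, Alpha): Player 1 can switch to B (4 → 8). Not NE.
(A, L, Beta): Player 1 gets 12, best alternative 9; Player 2 gets 6, best alternative 3; Player 3 gets 11, best alternative 6. No profitable deviation — NE.
(A, L, Gamma): Player 1 can switch to B (4 → 7). Not NE.
(A, R, Alpha): Player 3 can switch to Gamma (6 → 8). Not NE.
(A, R, Beta): Player 2 can switch to L (3 → 6). Not NE.
(A, R, Gamma): Player 1 gets 12, best alternative 11; Player 2 gets 8, best alternative 0; Player 3 gets 8, best alternative 6. No profitable deviation — NE.
(B, L, Alpha): Player 1 gets 8, best alternative 4; Player 2 gets 12, best alternative 5; Player 3 gets 11, best alternative 10. No profitable deviation — NE.
(B, L, Beta): Player 1 can switch to A (9 → 12). Not NE.
(B, L, Gamma): Player 3 can switch to Alpha (5 → 11). Not NE.
(B, R, Alpha): Player 1 can switch to A (5 → 11). Not NE.
(B, R, Beta): Player 1 can switch to A (0 → 2). Not NE.
(B, R, Gamma): Player 1 can switch to A (11 → 12). Not NE.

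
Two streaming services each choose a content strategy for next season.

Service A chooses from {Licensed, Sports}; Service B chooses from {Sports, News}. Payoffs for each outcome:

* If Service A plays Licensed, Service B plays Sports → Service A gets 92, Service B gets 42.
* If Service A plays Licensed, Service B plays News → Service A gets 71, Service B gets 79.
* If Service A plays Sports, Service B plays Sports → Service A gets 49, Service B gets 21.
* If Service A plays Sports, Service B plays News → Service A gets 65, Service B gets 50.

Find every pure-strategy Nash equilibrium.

Service A against Sports: payoffs 92, 49 → best response Licensed.
Service A against News: payoffs 71, 65 → best response Licensed.
Service B against Licensed: payoffs 42, 79 → best response News.
Service B against Sports: payoffs 21, 50 → best response News.
Mutual best responses: (Licensed, News).

The unique pure-strategy Nash equilibrium is (Licensed, News).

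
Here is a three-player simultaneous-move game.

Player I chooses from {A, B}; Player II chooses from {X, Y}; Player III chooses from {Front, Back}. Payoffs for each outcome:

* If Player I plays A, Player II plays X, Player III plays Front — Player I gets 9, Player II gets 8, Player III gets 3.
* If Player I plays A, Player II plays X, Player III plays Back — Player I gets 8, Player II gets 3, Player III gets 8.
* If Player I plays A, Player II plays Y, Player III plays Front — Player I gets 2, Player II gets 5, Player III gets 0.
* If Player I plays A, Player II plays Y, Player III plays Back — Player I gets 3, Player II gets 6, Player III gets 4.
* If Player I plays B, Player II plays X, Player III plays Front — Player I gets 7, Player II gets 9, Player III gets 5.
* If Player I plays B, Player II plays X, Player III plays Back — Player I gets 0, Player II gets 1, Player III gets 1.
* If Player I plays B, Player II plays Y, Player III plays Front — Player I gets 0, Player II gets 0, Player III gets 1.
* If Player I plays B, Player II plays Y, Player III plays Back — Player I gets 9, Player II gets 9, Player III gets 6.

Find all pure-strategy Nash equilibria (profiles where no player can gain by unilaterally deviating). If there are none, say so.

(B, Y, Back)

(A, X, Front): Player III can switch to Back (3 → 8). Not NE.
(A, X, Back): Player II can switch to Y (3 → 6). Not NE.
(A, Y, Front): Player II can switch to X (5 → 8). Not NE.
(A, Y, Back): Player I can switch to B (3 → 9). Not NE.
(B, X, Front): Player I can switch to A (7 → 9). Not NE.
(B, X, Back): Player I can switch to A (0 → 8). Not NE.
(B, Y, Front): Player I can switch to A (0 → 2). Not NE.
(B, Y, Back): Player I gets 9, best alternative 3; Player II gets 9, best alternative 1; Player III gets 6, best alternative 1. No profitable deviation — NE.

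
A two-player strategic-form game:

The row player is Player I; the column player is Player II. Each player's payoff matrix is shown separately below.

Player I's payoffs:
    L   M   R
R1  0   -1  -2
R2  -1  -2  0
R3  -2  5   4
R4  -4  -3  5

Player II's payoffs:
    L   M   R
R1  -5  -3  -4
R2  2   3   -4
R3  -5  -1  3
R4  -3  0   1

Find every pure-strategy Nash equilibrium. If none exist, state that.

Player I against L: payoffs 0, -1, -2, -4 → best response R1.
Player I against M: payoffs -1, -2, 5, -3 → best response R3.
Player I against R: payoffs -2, 0, 4, 5 → best response R4.
Player II against R1: payoffs -5, -3, -4 → best response M.
Player II against R2: payoffs 2, 3, -4 → best response M.
Player II against R3: payoffs -5, -1, 3 → best response R.
Player II against R4: payoffs -3, 0, 1 → best response R.
Mutual best responses: (R4, R).

(R4, R)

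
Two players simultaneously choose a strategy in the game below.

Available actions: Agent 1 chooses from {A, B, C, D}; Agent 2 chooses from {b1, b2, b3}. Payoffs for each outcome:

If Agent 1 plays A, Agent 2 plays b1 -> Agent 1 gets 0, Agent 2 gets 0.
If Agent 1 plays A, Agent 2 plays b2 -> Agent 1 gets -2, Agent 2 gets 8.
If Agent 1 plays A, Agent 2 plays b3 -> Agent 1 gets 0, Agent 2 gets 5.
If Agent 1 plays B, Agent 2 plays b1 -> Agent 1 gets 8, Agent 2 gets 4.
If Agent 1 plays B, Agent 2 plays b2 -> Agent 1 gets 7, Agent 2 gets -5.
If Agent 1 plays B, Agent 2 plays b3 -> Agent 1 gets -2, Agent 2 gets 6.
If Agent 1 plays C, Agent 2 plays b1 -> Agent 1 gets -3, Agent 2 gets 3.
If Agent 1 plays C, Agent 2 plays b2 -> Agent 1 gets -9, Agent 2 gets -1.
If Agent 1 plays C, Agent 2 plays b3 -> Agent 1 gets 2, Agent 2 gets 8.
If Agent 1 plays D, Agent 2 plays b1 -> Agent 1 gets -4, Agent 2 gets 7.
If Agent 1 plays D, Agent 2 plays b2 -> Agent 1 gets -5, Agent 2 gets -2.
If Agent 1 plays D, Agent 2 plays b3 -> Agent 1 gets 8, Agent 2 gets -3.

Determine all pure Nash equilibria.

This game has no pure Nash equilibrium.

Agent 1 against b1: payoffs 0, 8, -3, -4 → best response B.
Agent 1 against b2: payoffs -2, 7, -9, -5 → best response B.
Agent 1 against b3: payoffs 0, -2, 2, 8 → best response D.
Agent 2 against A: payoffs 0, 8, 5 → best response b2.
Agent 2 against B: payoffs 4, -5, 6 → best response b3.
Agent 2 against C: payoffs 3, -1, 8 → best response b3.
Agent 2 against D: payoffs 7, -2, -3 → best response b1.
No profile is a mutual best response for all players.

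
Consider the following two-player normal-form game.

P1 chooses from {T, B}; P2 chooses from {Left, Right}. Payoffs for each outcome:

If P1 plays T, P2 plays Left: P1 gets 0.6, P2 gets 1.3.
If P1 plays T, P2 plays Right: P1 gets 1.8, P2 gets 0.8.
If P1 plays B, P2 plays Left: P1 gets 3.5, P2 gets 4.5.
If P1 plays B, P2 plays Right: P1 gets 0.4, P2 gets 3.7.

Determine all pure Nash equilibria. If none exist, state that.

(T, Left): P1 can switch to B (0.6 → 3.5). Not NE.
(T, Right): P2 can switch to Left (0.8 → 1.3). Not NE.
(B, Left): P1 gets 3.5, best alternative 0.6; P2 gets 4.5, best alternative 3.7. No profitable deviation — NE.
(B, Right): P1 can switch to T (0.4 → 1.8). Not NE.

Pure NE: (B, Left)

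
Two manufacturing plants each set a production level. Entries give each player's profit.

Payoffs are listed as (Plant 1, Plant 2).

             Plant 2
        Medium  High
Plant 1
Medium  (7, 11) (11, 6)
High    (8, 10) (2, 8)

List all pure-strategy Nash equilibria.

For each player, find the best response to each opponent profile; mutual best responses are the pure NE.
Plant 1 against Medium: payoffs 7, 8 → best response High.
Plant 1 against High: payoffs 11, 2 → best response Medium.
Plant 2 against Medium: payoffs 11, 6 → best response Medium.
Plant 2 against High: payoffs 10, 8 → best response Medium.
Mutual best responses: (High, Medium).

(High, Medium)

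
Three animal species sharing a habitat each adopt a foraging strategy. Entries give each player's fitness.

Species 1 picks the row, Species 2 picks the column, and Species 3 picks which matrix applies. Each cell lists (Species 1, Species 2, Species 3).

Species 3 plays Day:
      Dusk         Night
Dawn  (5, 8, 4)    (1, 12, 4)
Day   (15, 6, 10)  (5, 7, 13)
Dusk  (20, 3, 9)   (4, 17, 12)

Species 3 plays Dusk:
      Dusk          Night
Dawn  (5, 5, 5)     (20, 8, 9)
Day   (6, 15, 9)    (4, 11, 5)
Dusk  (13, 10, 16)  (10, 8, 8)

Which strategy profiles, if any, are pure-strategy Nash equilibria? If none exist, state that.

Mark each player's best response to every combination of opponents' strategies; a profile where every player is best-responding is a pure Nash equilibrium.
Species 1 against (Dusk, Day): payoffs 5, 15, 20 → best response Dusk.
Species 1 against (Dusk, Dusk): payoffs 5, 6, 13 → best response Dusk.
Species 1 against (Night, Day): payoffs 1, 5, 4 → best response Day.
Species 1 against (Night, Dusk): payoffs 20, 4, 10 → best response Dawn.
Species 2 against (Dawn, Day): payoffs 8, 12 → best response Night.
Species 2 against (Dawn, Dusk): payoffs 5, 8 → best response Night.
Species 2 against (Day, Day): payoffs 6, 7 → best response Night.
Species 2 against (Day, Dusk): payoffs 15, 11 → best response Dusk.
Species 2 against (Dusk, Day): payoffs 3, 17 → best response Night.
Species 2 against (Dusk, Dusk): payoffs 10, 8 → best response Dusk.
Species 3 against (Dawn, Dusk): payoffs 4, 5 → best response Dusk.
Species 3 against (Dawn, Night): payoffs 4, 9 → best response Dusk.
Species 3 against (Day, Dusk): payoffs 10, 9 → best response Day.
Species 3 against (Day, Night): payoffs 13, 5 → best response Day.
Species 3 against (Dusk, Dusk): payoffs 9, 16 → best response Dusk.
Species 3 against (Dusk, Night): payoffs 12, 8 → best response Day.
Mutual best responses: (Dawn, Night, Dusk); (Day, Night, Day); (Dusk, Dusk, Dusk).

Pure-strategy Nash equilibria: (Dawn, Night, Dusk); (Day, Night, Day); (Dusk, Dusk, Dusk)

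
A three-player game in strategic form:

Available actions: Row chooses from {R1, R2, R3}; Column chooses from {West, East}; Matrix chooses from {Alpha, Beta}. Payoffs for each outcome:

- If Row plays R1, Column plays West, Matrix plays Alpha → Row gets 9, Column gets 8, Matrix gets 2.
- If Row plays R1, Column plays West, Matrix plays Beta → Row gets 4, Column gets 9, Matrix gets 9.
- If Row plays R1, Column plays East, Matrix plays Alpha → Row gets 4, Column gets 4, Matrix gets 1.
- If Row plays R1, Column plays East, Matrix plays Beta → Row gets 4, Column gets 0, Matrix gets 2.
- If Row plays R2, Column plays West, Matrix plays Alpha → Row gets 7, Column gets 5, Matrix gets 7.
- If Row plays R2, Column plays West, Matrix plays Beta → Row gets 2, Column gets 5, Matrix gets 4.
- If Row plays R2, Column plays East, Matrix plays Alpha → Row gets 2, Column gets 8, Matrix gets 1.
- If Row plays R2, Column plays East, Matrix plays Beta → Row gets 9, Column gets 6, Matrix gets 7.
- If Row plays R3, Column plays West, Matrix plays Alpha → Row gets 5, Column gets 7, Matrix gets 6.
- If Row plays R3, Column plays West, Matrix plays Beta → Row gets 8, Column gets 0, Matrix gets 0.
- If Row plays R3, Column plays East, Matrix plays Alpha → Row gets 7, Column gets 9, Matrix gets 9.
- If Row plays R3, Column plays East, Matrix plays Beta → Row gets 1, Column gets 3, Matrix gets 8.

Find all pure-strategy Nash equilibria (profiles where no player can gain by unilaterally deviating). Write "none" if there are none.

(R2, East, Beta) and (R3, East, Alpha)

Row against (West, Alpha): payoffs 9, 7, 5 → best response R1.
Row against (West, Beta): payoffs 4, 2, 8 → best response R3.
Row against (East, Alpha): payoffs 4, 2, 7 → best response R3.
Row against (East, Beta): payoffs 4, 9, 1 → best response R2.
Column against (R1, Alpha): payoffs 8, 4 → best response West.
Column against (R1, Beta): payoffs 9, 0 → best response West.
Column against (R2, Alpha): payoffs 5, 8 → best response East.
Column against (R2, Beta): payoffs 5, 6 → best response East.
Column against (R3, Alpha): payoffs 7, 9 → best response East.
Column against (R3, Beta): payoffs 0, 3 → best response East.
Matrix against (R1, West): payoffs 2, 9 → best response Beta.
Matrix against (R1, East): payoffs 1, 2 → best response Beta.
Matrix against (R2, West): payoffs 7, 4 → best response Alpha.
Matrix against (R2, East): payoffs 1, 7 → best response Beta.
Matrix against (R3, West): payoffs 6, 0 → best response Alpha.
Matrix against (R3, East): payoffs 9, 8 → best response Alpha.
Mutual best responses: (R2, East, Beta); (R3, East, Alpha).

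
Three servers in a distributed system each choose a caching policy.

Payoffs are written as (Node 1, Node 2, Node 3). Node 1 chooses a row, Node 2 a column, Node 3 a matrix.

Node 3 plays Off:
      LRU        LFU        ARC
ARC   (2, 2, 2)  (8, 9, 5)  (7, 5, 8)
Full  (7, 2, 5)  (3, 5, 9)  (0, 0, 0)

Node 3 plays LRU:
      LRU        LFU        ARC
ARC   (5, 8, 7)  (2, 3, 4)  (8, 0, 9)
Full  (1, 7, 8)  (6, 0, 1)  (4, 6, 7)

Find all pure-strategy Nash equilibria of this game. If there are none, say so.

Node 1 against (LRU, Off): payoffs 2, 7 → best response Full.
Node 1 against (LRU, LRU): payoffs 5, 1 → best response ARC.
Node 1 against (LFU, Off): payoffs 8, 3 → best response ARC.
Node 1 against (LFU, LRU): payoffs 2, 6 → best response Full.
Node 1 against (ARC, Off): payoffs 7, 0 → best response ARC.
Node 1 against (ARC, LRU): payoffs 8, 4 → best response ARC.
Node 2 against (ARC, Off): payoffs 2, 9, 5 → best response LFU.
Node 2 against (ARC, LRU): payoffs 8, 3, 0 → best response LRU.
Node 2 against (Full, Off): payoffs 2, 5, 0 → best response LFU.
Node 2 against (Full, LRU): payoffs 7, 0, 6 → best response LRU.
Node 3 against (ARC, LRU): payoffs 2, 7 → best response LRU.
Node 3 against (ARC, LFU): payoffs 5, 4 → best response Off.
Node 3 against (ARC, ARC): payoffs 8, 9 → best response LRU.
Node 3 against (Full, LRU): payoffs 5, 8 → best response LRU.
Node 3 against (Full, LFU): payoffs 9, 1 → best response Off.
Node 3 against (Full, ARC): payoffs 0, 7 → best response LRU.
Mutual best responses: (ARC, LRU, LRU); (ARC, LFU, Off).

The pure Nash equilibria are (ARC, LRU, LRU) and (ARC, LFU, Off).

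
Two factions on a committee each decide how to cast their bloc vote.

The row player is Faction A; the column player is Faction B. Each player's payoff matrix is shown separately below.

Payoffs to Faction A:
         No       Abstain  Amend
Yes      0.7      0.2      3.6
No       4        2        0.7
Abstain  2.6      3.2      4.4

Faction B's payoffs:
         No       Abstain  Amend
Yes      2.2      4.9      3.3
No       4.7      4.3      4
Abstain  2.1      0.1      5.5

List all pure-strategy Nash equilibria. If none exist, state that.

(Yes, No): Faction A can switch to No (0.7 → 4). Not NE.
(Yes, Abstain): Faction A can switch to No (0.2 → 2). Not NE.
(Yes, Amend): Faction A can switch to Abstain (3.6 → 4.4). Not NE.
(No, No): Faction A gets 4, best alternative 2.6; Faction B gets 4.7, best alternative 4.3. No profitable deviation — NE.
(No, Abstain): Faction A can switch to Abstain (2 → 3.2). Not NE.
(No, Amend): Faction A can switch to Yes (0.7 → 3.6). Not NE.
(Abstain, No): Faction A can switch to No (2.6 → 4). Not NE.
(Abstain, Abstain): Faction B can switch to No (0.1 → 2.1). Not NE.
(Abstain, Amend): Faction A gets 4.4, best alternative 3.6; Faction B gets 5.5, best alternative 2.1. No profitable deviation — NE.

The pure Nash equilibria are (No, No), (Abstain, Amend).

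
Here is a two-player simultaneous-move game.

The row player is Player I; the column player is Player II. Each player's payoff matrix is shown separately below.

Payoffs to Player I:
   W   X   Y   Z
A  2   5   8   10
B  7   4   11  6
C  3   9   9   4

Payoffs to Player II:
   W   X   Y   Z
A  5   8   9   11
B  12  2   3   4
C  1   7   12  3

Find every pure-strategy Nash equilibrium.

(A, W): Player I can switch to B (2 → 7). Not NE.
(A, X): Player I can switch to C (5 → 9). Not NE.
(A, Y): Player I can switch to B (8 → 11). Not NE.
(A, Z): Player I gets 10, best alternative 6; Player II gets 11, best alternative 9. No profitable deviation — NE.
(B, W): Player I gets 7, best alternative 3; Player II gets 12, best alternative 4. No profitable deviation — NE.
(B, X): Player I can switch to A (4 → 5). Not NE.
(B, Y): Player II can switch to W (3 → 12). Not NE.
(B, Z): Player I can switch to A (6 → 10). Not NE.
(C, W): Player I can switch to B (3 → 7). Not NE.
(C, X): Player II can switch to Y (7 → 12). Not NE.
(C, Y): Player I can switch to B (9 → 11). Not NE.
(C, Z): Player I can switch to A (4 → 10). Not NE.

The pure Nash equilibria are (A, Z), (B, W).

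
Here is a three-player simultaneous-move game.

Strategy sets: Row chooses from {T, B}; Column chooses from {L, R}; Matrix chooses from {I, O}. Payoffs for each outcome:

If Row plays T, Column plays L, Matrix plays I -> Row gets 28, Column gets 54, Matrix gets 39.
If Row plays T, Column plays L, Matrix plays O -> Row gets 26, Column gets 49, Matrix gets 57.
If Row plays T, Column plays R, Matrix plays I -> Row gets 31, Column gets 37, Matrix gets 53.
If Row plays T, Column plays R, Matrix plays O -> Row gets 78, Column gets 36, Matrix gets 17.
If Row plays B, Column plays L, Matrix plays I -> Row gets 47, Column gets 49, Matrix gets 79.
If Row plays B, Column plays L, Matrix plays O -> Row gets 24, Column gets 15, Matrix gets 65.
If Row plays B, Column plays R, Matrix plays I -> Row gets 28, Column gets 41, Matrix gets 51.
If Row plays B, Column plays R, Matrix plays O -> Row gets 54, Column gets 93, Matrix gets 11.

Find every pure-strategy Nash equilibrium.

Pure-strategy Nash equilibria: (T, L, O) and (B, L, I)

Mark each player's best response to every combination of opponents' strategies; a profile where every player is best-responding is a pure Nash equilibrium.
Row against (L, I): payoffs 28, 47 → best response B.
Row against (L, O): payoffs 26, 24 → best response T.
Row against (R, I): payoffs 31, 28 → best response T.
Row against (R, O): payoffs 78, 54 → best response T.
Column against (T, I): payoffs 54, 37 → best response L.
Column against (T, O): payoffs 49, 36 → best response L.
Column against (B, I): payoffs 49, 41 → best response L.
Column against (B, O): payoffs 15, 93 → best response R.
Matrix against (T, L): payoffs 39, 57 → best response O.
Matrix against (T, R): payoffs 53, 17 → best response I.
Matrix against (B, L): payoffs 79, 65 → best response I.
Matrix against (B, R): payoffs 51, 11 → best response I.
Mutual best responses: (T, L, O); (B, L, I).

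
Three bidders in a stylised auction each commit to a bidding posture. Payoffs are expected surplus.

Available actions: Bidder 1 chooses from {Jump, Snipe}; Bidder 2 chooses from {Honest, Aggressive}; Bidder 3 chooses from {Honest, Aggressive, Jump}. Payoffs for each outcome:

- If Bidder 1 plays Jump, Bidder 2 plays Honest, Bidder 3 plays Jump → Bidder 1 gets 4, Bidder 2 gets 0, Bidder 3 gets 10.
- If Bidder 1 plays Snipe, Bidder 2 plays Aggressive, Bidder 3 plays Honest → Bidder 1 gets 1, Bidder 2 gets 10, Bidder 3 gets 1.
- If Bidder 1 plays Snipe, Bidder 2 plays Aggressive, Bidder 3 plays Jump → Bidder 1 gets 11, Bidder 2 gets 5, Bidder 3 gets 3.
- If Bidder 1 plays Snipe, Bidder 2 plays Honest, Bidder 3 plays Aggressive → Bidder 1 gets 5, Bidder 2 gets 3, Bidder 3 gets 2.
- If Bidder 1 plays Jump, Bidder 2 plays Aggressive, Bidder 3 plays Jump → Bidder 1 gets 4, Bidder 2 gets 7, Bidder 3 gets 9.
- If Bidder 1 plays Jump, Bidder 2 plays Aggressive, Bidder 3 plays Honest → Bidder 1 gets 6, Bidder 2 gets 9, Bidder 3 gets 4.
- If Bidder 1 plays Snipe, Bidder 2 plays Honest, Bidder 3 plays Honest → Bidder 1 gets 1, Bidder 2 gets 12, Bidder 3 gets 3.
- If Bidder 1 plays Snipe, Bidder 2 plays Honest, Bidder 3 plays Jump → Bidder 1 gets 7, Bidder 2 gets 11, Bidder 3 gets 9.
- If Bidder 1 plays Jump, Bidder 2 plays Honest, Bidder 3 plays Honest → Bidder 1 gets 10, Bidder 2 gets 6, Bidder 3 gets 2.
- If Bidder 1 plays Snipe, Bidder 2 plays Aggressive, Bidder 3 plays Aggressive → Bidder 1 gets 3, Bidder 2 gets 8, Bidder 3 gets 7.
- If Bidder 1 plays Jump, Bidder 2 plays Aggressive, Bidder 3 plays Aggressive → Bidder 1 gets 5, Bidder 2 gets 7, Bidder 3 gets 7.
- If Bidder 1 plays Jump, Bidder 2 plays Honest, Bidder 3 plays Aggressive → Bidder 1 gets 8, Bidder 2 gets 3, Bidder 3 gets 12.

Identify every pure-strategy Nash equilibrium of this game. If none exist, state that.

Bidder 1 against (Honest, Honest): payoffs 10, 1 → best response Jump.
Bidder 1 against (Honest, Aggressive): payoffs 8, 5 → best response Jump.
Bidder 1 against (Honest, Jump): payoffs 4, 7 → best response Snipe.
Bidder 1 against (Aggressive, Honest): payoffs 6, 1 → best response Jump.
Bidder 1 against (Aggressive, Aggressive): payoffs 5, 3 → best response Jump.
Bidder 1 against (Aggressive, Jump): payoffs 4, 11 → best response Snipe.
Bidder 2 against (Jump, Honest): payoffs 6, 9 → best response Aggressive.
Bidder 2 against (Jump, Aggressive): payoffs 3, 7 → best response Aggressive.
Bidder 2 against (Jump, Jump): payoffs 0, 7 → best response Aggressive.
Bidder 2 against (Snipe, Honest): payoffs 12, 10 → best response Honest.
Bidder 2 against (Snipe, Aggressive): payoffs 3, 8 → best response Aggressive.
Bidder 2 against (Snipe, Jump): payoffs 11, 5 → best response Honest.
Bidder 3 against (Jump, Honest): payoffs 2, 12, 10 → best response Aggressive.
Bidder 3 against (Jump, Aggressive): payoffs 4, 7, 9 → best response Jump.
Bidder 3 against (Snipe, Honest): payoffs 3, 2, 9 → best response Jump.
Bidder 3 against (Snipe, Aggressive): payoffs 1, 7, 3 → best response Aggressive.
Mutual best responses: (Snipe, Honest, Jump).

(Snipe, Honest, Jump)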